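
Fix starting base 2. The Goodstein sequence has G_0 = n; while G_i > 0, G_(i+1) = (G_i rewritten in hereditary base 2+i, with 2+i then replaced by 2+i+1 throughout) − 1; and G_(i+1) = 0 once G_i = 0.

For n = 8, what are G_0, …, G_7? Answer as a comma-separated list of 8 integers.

(0) 8|_2 = 2^(2 + 1) ↦ 3^(3 + 1)|_3 = 81 ⇒ 80
(1) 80|_3 = 2·3^3 + 2·3^2 + 2·3 + 2 ↦ 2·4^4 + 2·4^2 + 2·4 + 2|_4 = 554 ⇒ 553
(2) 553|_4 = 2·4^4 + 2·4^2 + 2·4 + 1 ↦ 2·5^5 + 2·5^2 + 2·5 + 1|_5 = 6311 ⇒ 6310
(3) 6310|_5 = 2·5^5 + 2·5^2 + 2·5 ↦ 2·6^6 + 2·6^2 + 2·6|_6 = 93396 ⇒ 93395
(4) 93395|_6 = 2·6^6 + 2·6^2 + 6 + 5 ↦ 2·7^7 + 2·7^2 + 7 + 5|_7 = 1647196 ⇒ 1647195
(5) 1647195|_7 = 2·7^7 + 2·7^2 + 7 + 4 ↦ 2·8^8 + 2·8^2 + 8 + 4|_8 = 33554572 ⇒ 33554571
(6) 33554571|_8 = 2·8^8 + 2·8^2 + 8 + 3 ↦ 2·9^9 + 2·9^2 + 9 + 3|_9 = 774841152 ⇒ 774841151

8, 80, 553, 6310, 93395, 1647195, 33554571, 774841151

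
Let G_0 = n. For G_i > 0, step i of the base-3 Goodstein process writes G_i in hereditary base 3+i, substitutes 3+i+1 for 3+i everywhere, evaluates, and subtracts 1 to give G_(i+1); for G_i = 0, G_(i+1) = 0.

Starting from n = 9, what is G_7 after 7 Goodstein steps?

G_0=9  [base 3] 3^2  →[3↦4]→  4^2 = 16  −1 ⇒ G_1=15
G_1=15  [base 4] 3·4 + 3  →[4↦5]→  3·5 + 3 = 18  −1 ⇒ G_2=17
G_2=17  [base 5] 3·5 + 2  →[5↦6]→  3·6 + 2 = 20  −1 ⇒ G_3=19
G_3=19  [base 6] 3·6 + 1  →[6↦7]→  3·7 + 1 = 22  −1 ⇒ G_4=21
G_4=21  [base 7] 3·7  →[7↦8]→  3·8 = 24  −1 ⇒ G_5=23
G_5=23  [base 8] 2·8 + 7  →[8↦9]→  2·9 + 7 = 25  −1 ⇒ G_6=24
G_6=24  [base 9] 2·9 + 6  →[9↦10]→  2·10 + 6 = 26  −1 ⇒ G_7=25

25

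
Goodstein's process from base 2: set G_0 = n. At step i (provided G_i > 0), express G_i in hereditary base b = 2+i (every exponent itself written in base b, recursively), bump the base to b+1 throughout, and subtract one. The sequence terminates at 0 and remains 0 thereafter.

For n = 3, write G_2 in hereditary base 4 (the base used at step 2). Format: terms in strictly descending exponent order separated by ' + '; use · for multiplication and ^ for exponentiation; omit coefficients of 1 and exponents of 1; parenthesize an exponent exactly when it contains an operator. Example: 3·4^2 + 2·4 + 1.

3

[0] 3 ≡ 2 + 1 (base 2). Lift 3: 4. −1: 3.
[1] 3 ≡ 3 (base 3). Lift 4: 4. −1: 3.
[2] 3 ≡ 3 (base 4). Lift 5: 3. −1: 2.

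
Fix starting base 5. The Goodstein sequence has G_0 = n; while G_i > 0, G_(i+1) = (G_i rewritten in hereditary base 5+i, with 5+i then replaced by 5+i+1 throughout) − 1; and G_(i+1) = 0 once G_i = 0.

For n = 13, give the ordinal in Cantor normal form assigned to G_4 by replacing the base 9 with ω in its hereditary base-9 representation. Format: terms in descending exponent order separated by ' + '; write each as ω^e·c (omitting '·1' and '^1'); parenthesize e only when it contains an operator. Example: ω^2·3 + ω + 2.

ω + 8

(0) 13|_5 = 2·5 + 3 ↦ 2·6 + 3|_6 = 15 ⇒ 14
(1) 14|_6 = 2·6 + 2 ↦ 2·7 + 2|_7 = 16 ⇒ 15
(2) 15|_7 = 2·7 + 1 ↦ 2·8 + 1|_8 = 17 ⇒ 16
(3) 16|_8 = 2·8 ↦ 2·9|_9 = 18 ⇒ 17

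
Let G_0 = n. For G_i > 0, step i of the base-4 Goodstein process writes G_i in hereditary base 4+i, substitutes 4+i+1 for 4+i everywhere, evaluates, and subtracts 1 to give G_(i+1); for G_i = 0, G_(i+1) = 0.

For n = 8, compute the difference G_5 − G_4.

base 4: 8 = 2·4; at 5: 2·5 = 10; next = 9
base 5: 9 = 5 + 4; at 6: 6 + 4 = 10; next = 9
base 6: 9 = 6 + 3; at 7: 7 + 3 = 10; next = 9
base 7: 9 = 7 + 2; at 8: 8 + 2 = 10; next = 9
base 8: 9 = 8 + 1; at 9: 9 + 1 = 10; next = 9

0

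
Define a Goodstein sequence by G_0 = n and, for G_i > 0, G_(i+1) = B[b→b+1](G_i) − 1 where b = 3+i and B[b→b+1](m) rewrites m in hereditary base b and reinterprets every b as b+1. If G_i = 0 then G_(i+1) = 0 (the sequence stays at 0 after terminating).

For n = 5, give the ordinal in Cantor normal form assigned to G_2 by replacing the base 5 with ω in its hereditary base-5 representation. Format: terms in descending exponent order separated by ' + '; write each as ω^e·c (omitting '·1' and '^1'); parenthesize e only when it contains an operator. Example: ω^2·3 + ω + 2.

ω

G_0=5  [base 3] 3 + 2  →[3↦4]→  4 + 2 = 6  −1 ⇒ G_1=5
G_1=5  [base 4] 4 + 1  →[4↦5]→  5 + 1 = 6  −1 ⇒ G_2=5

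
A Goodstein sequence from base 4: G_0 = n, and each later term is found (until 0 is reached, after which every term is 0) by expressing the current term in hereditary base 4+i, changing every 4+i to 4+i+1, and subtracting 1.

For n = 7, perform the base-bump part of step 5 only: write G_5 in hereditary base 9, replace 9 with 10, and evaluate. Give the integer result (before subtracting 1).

7 —HB4→ 4 + 3 —bump→ 5 + 3 = 8 —(−1)→ 7
7 —HB5→ 5 + 2 —bump→ 6 + 2 = 8 —(−1)→ 7
7 —HB6→ 6 + 1 —bump→ 7 + 1 = 8 —(−1)→ 7
7 —HB7→ 7 —bump→ 8 = 8 —(−1)→ 7
7 —HB8→ 7 —bump→ 7 = 7 —(−1)→ 6

6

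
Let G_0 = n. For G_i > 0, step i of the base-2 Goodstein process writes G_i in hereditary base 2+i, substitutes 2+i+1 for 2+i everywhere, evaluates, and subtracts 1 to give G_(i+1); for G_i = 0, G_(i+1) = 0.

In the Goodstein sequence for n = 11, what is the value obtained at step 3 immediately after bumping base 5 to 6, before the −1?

G_0=11  [base 2] 2^(2 + 1) + 2 + 1  →[2↦3]→  3^(3 + 1) + 3 + 1 = 85  −1 ⇒ G_1=84
G_1=84  [base 3] 3^(3 + 1) + 3  →[3↦4]→  4^(4 + 1) + 4 = 1028  −1 ⇒ G_2=1027
G_2=1027  [base 4] 4^(4 + 1) + 3  →[4↦5]→  5^(5 + 1) + 3 = 15628  −1 ⇒ G_3=15627
G_3=15627  [base 5] 5^(5 + 1) + 2  →[5↦6]→  6^(6 + 1) + 2 = 279938  −1 ⇒ G_4=279937

279938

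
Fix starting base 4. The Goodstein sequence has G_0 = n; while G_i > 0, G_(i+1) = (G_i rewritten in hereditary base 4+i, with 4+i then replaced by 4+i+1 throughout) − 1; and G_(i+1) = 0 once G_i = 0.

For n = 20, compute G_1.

base 4: 20 = 4^2 + 4; at 5: 5^2 + 5 = 30; next = 29
base 5: 29 = 5^2 + 4; at 6: 6^2 + 4 = 40; next = 39

29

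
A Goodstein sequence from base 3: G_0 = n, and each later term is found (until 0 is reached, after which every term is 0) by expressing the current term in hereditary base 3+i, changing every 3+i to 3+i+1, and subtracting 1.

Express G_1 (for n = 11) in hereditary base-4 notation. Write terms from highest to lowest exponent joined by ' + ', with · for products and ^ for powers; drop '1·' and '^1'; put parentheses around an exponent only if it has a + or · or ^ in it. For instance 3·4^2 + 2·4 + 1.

i=0: 11 = 3^2 + 2 (b=3); 3→4: 4^2 + 2 = 18; 18−1 = 17
i=1: 17 = 4^2 + 1 (b=4); 4→5: 5^2 + 1 = 26; 26−1 = 25

4^2 + 1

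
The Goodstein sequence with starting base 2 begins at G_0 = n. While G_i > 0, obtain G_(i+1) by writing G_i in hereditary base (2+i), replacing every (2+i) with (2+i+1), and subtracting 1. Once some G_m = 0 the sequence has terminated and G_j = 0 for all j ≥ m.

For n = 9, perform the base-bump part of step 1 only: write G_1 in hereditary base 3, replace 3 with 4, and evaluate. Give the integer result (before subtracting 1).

base 2: 9 = 2^(2 + 1) + 1; at 3: 3^(3 + 1) + 1 = 82; next = 81
base 3: 81 = 3^(3 + 1); at 4: 4^(4 + 1) = 1024; next = 1023

1024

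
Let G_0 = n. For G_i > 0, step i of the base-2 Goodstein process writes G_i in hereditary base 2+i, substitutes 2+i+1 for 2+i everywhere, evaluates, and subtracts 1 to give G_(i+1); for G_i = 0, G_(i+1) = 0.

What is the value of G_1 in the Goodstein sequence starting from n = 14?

(0) 14|_2 = 2^(2 + 1) + 2^2 + 2 ↦ 3^(3 + 1) + 3^3 + 3|_3 = 111 ⇒ 110
(1) 110|_3 = 3^(3 + 1) + 3^3 + 2 ↦ 4^(4 + 1) + 4^4 + 2|_4 = 1282 ⇒ 1281

110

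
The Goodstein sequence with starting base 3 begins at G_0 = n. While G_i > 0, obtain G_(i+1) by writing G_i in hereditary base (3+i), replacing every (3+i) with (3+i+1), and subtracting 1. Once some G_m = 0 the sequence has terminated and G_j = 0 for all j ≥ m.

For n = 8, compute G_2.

[0] 8 ≡ 2·3 + 2 (base 3). Lift 4: 10. −1: 9.
[1] 9 ≡ 2·4 + 1 (base 4). Lift 5: 11. −1: 10.

10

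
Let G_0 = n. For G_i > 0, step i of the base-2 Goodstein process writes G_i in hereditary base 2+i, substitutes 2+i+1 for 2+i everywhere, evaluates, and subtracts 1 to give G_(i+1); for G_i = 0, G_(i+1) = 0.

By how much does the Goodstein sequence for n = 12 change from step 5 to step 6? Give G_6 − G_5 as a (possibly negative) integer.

(0) 12|_2 = 2^(2 + 1) + 2^2 ↦ 3^(3 + 1) + 3^3|_3 = 108 ⇒ 107
(1) 107|_3 = 3^(3 + 1) + 2·3^2 + 2·3 + 2 ↦ 4^(4 + 1) + 2·4^2 + 2·4 + 2|_4 = 1066 ⇒ 1065
(2) 1065|_4 = 4^(4 + 1) + 2·4^2 + 2·4 + 1 ↦ 5^(5 + 1) + 2·5^2 + 2·5 + 1|_5 = 15686 ⇒ 15685
(3) 15685|_5 = 5^(5 + 1) + 2·5^2 + 2·5 ↦ 6^(6 + 1) + 2·6^2 + 2·6|_6 = 280020 ⇒ 280019
(4) 280019|_6 = 6^(6 + 1) + 2·6^2 + 6 + 5 ↦ 7^(7 + 1) + 2·7^2 + 7 + 5|_7 = 5764911 ⇒ 5764910
(5) 5764910|_7 = 7^(7 + 1) + 2·7^2 + 7 + 4 ↦ 8^(8 + 1) + 2·8^2 + 8 + 4|_8 = 134217868 ⇒ 134217867

128452957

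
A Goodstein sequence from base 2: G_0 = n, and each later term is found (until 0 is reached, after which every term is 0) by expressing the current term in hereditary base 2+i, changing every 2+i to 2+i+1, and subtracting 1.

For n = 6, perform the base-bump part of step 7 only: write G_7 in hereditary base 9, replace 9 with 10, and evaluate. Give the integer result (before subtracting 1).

[0] 6 ≡ 2^2 + 2 (base 2). Lift 3: 30. −1: 29.
[1] 29 ≡ 3^3 + 2 (base 3). Lift 4: 258. −1: 257.
[2] 257 ≡ 4^4 + 1 (base 4). Lift 5: 3126. −1: 3125.
[3] 3125 ≡ 5^5 (base 5). Lift 6: 46656. −1: 46655.
[4] 46655 ≡ 5·6^5 + 5·6^4 + 5·6^3 + 5·6^2 + 5·6 + 5 (base 6). Lift 7: 98040. −1: 98039.
[5] 98039 ≡ 5·7^5 + 5·7^4 + 5·7^3 + 5·7^2 + 5·7 + 4 (base 7). Lift 8: 187244. −1: 187243.
[6] 187243 ≡ 5·8^5 + 5·8^4 + 5·8^3 + 5·8^2 + 5·8 + 3 (base 8). Lift 9: 332148. −1: 332147.
[7] 332147 ≡ 5·9^5 + 5·9^4 + 5·9^3 + 5·9^2 + 5·9 + 2 (base 9). Lift 10: 555552. −1: 555551.

555552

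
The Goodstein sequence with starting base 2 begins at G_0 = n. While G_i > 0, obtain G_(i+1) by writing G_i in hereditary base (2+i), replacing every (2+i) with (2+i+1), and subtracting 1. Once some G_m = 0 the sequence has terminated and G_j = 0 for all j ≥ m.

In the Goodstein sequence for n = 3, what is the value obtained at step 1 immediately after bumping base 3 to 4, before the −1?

[0] 3 ≡ 2 + 1 (base 2). Lift 3: 4. −1: 3.
[1] 3 ≡ 3 (base 3). Lift 4: 4. −1: 3.

4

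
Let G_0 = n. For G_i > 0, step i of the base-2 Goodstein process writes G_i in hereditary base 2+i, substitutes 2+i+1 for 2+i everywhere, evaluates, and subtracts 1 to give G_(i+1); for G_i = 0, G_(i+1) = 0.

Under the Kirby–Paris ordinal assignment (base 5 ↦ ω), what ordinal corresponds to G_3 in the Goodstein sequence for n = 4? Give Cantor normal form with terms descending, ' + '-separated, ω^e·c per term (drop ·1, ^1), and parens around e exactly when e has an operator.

ω^2·2 + ω·2

[0] 4 ≡ 2^2 (base 2). Lift 3: 27. −1: 26.
[1] 26 ≡ 2·3^2 + 2·3 + 2 (base 3). Lift 4: 42. −1: 41.
[2] 41 ≡ 2·4^2 + 2·4 + 1 (base 4). Lift 5: 61. −1: 60.
[3] 60 ≡ 2·5^2 + 2·5 (base 5). Lift 6: 84. −1: 83.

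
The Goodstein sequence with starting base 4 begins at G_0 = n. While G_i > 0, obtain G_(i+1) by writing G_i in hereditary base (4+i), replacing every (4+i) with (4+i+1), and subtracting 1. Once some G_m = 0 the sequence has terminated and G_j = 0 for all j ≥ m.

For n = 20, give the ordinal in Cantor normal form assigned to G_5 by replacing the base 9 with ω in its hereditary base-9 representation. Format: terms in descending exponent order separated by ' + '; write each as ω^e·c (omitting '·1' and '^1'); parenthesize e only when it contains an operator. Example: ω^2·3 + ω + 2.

step 0: 20 = 4^2 + 4; sub 5 for 4: 5^2 + 5; = 30; G_1 = 30−1 = 29
step 1: 29 = 5^2 + 4; sub 6 for 5: 6^2 + 4; = 40; G_2 = 40−1 = 39
step 2: 39 = 6^2 + 3; sub 7 for 6: 7^2 + 3; = 52; G_3 = 52−1 = 51
step 3: 51 = 7^2 + 2; sub 8 for 7: 8^2 + 2; = 66; G_4 = 66−1 = 65
step 4: 65 = 8^2 + 1; sub 9 for 8: 9^2 + 1; = 82; G_5 = 82−1 = 81
step 5: 81 = 9^2; sub 10 for 9: 10^2; = 100; G_6 = 100−1 = 99

ω^2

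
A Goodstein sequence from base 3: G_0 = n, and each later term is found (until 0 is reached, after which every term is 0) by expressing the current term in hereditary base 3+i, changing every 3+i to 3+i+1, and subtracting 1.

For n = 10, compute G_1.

16

base 3: 10 = 3^2 + 1; at 4: 4^2 + 1 = 17; next = 16
base 4: 16 = 4^2; at 5: 5^2 = 25; next = 24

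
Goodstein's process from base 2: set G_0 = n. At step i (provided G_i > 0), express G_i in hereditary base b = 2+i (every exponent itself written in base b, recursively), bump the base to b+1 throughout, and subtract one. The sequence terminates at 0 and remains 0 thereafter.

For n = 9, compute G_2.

G_0=9  [base 2] 2^(2 + 1) + 1  →[2↦3]→  3^(3 + 1) + 1 = 82  −1 ⇒ G_1=81
G_1=81  [base 3] 3^(3 + 1)  →[3↦4]→  4^(4 + 1) = 1024  −1 ⇒ G_2=1023

1023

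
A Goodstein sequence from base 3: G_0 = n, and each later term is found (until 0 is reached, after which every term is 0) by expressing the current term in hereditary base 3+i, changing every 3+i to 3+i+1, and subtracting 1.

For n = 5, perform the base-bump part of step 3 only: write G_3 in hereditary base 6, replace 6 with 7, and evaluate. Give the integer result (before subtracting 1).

5 —HB3→ 3 + 2 —bump→ 4 + 2 = 6 —(−1)→ 5
5 —HB4→ 4 + 1 —bump→ 5 + 1 = 6 —(−1)→ 5
5 —HB5→ 5 —bump→ 6 = 6 —(−1)→ 5
5 —HB6→ 5 —bump→ 5 = 5 —(−1)→ 4

5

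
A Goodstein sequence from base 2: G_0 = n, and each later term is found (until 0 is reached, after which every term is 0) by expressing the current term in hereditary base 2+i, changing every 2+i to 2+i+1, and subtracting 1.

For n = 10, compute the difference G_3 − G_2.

14600

[0] 10 ≡ 2^(2 + 1) + 2 (base 2). Lift 3: 84. −1: 83.
[1] 83 ≡ 3^(3 + 1) + 2 (base 3). Lift 4: 1026. −1: 1025.
[2] 1025 ≡ 4^(4 + 1) + 1 (base 4). Lift 5: 15626. −1: 15625.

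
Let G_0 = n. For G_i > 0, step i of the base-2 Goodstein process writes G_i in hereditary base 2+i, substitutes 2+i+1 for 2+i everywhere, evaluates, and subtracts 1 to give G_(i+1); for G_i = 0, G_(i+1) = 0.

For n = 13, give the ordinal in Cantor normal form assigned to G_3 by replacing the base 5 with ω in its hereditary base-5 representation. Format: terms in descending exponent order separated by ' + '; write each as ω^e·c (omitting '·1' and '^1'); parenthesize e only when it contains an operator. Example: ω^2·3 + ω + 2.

ω^(ω + 1) + ω^3·3 + ω^2·3 + ω·3 + 2

G_0=13  [base 2] 2^(2 + 1) + 2^2 + 1  →[2↦3]→  3^(3 + 1) + 3^3 + 1 = 109  −1 ⇒ G_1=108
G_1=108  [base 3] 3^(3 + 1) + 3^3  →[3↦4]→  4^(4 + 1) + 4^4 = 1280  −1 ⇒ G_2=1279
G_2=1279  [base 4] 4^(4 + 1) + 3·4^3 + 3·4^2 + 3·4 + 3  →[4↦5]→  5^(5 + 1) + 3·5^3 + 3·5^2 + 3·5 + 3 = 16093  −1 ⇒ G_3=16092
G_3=16092  [base 5] 5^(5 + 1) + 3·5^3 + 3·5^2 + 3·5 + 2  →[5↦6]→  6^(6 + 1) + 3·6^3 + 3·6^2 + 3·6 + 2 = 280712  −1 ⇒ G_4=280711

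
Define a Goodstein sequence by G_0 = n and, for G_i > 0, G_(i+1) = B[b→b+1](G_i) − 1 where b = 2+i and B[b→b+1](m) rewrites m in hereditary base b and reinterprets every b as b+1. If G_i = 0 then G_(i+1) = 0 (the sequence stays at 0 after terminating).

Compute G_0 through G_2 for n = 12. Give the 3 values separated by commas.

12, 107, 1065

(0) 12|_2 = 2^(2 + 1) + 2^2 ↦ 3^(3 + 1) + 3^3|_3 = 108 ⇒ 107
(1) 107|_3 = 3^(3 + 1) + 2·3^2 + 2·3 + 2 ↦ 4^(4 + 1) + 2·4^2 + 2·4 + 2|_4 = 1066 ⇒ 1065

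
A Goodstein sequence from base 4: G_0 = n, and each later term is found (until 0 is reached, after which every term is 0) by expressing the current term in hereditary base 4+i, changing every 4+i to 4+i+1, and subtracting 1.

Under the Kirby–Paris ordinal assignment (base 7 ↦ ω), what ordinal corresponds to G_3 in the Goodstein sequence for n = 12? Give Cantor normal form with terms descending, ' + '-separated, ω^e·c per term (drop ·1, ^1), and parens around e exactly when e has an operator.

G_0=12  [base 4] 3·4  →[4↦5]→  3·5 = 15  −1 ⇒ G_1=14
G_1=14  [base 5] 2·5 + 4  →[5↦6]→  2·6 + 4 = 16  −1 ⇒ G_2=15
G_2=15  [base 6] 2·6 + 3  →[6↦7]→  2·7 + 3 = 17  −1 ⇒ G_3=16
G_3=16  [base 7] 2·7 + 2  →[7↦8]→  2·8 + 2 = 18  −1 ⇒ G_4=17

ω·2 + 2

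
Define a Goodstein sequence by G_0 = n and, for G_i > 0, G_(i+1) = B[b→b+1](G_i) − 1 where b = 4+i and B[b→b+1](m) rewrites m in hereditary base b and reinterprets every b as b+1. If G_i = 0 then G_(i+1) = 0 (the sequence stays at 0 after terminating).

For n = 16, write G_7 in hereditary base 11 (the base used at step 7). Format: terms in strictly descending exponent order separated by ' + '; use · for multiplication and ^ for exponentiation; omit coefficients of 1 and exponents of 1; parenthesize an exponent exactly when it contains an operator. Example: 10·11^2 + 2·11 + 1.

3·11 + 8

[0] 16 ≡ 4^2 (base 4). Lift 5: 25. −1: 24.
[1] 24 ≡ 4·5 + 4 (base 5). Lift 6: 28. −1: 27.
[2] 27 ≡ 4·6 + 3 (base 6). Lift 7: 31. −1: 30.
[3] 30 ≡ 4·7 + 2 (base 7). Lift 8: 34. −1: 33.
[4] 33 ≡ 4·8 + 1 (base 8). Lift 9: 37. −1: 36.
[5] 36 ≡ 4·9 (base 9). Lift 10: 40. −1: 39.
[6] 39 ≡ 3·10 + 9 (base 10). Lift 11: 42. −1: 41.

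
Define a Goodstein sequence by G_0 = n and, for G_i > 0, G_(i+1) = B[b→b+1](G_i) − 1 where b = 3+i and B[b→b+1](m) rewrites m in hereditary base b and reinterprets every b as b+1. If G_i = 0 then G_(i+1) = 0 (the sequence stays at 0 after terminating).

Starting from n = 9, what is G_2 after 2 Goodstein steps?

17

G_0=9  [base 3] 3^2  →[3↦4]→  4^2 = 16  −1 ⇒ G_1=15
G_1=15  [base 4] 3·4 + 3  →[4↦5]→  3·5 + 3 = 18  −1 ⇒ G_2=17
G_2=17  [base 5] 3·5 + 2  →[5↦6]→  3·6 + 2 = 20  −1 ⇒ G_3=19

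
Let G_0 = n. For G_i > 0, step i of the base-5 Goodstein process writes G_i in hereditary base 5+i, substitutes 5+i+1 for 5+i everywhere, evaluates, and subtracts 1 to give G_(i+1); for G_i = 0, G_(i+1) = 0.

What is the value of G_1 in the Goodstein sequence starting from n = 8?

8 —HB5→ 5 + 3 —bump→ 6 + 3 = 9 —(−1)→ 8
8 —HB6→ 6 + 2 —bump→ 7 + 2 = 9 —(−1)→ 8

8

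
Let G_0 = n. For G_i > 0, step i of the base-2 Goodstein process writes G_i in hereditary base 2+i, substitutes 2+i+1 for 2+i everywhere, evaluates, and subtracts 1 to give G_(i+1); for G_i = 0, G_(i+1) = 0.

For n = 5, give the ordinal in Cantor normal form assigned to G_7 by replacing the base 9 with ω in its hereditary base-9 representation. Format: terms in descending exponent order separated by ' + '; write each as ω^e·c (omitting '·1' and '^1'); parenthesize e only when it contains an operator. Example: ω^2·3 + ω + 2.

ω^3·3 + ω^2·3 + ω·2 + 6

base 2: 5 = 2^2 + 1; at 3: 3^3 + 1 = 28; next = 27
base 3: 27 = 3^3; at 4: 4^4 = 256; next = 255
base 4: 255 = 3·4^3 + 3·4^2 + 3·4 + 3; at 5: 3·5^3 + 3·5^2 + 3·5 + 3 = 468; next = 467
base 5: 467 = 3·5^3 + 3·5^2 + 3·5 + 2; at 6: 3·6^3 + 3·6^2 + 3·6 + 2 = 776; next = 775
base 6: 775 = 3·6^3 + 3·6^2 + 3·6 + 1; at 7: 3·7^3 + 3·7^2 + 3·7 + 1 = 1198; next = 1197
base 7: 1197 = 3·7^3 + 3·7^2 + 3·7; at 8: 3·8^3 + 3·8^2 + 3·8 = 1752; next = 1751
base 8: 1751 = 3·8^3 + 3·8^2 + 2·8 + 7; at 9: 3·9^3 + 3·9^2 + 2·9 + 7 = 2455; next = 2454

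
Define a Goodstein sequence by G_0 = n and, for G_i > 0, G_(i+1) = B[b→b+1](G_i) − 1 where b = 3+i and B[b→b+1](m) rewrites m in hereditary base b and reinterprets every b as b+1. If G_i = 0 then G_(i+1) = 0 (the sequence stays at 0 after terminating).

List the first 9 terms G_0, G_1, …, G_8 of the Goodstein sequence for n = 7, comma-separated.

7, 8, 9, 9, 9, 9, 9, 9, 8

base 3: 7 = 2·3 + 1; at 4: 2·4 + 1 = 9; next = 8
base 4: 8 = 2·4; at 5: 2·5 = 10; next = 9
base 5: 9 = 5 + 4; at 6: 6 + 4 = 10; next = 9
base 6: 9 = 6 + 3; at 7: 7 + 3 = 10; next = 9
base 7: 9 = 7 + 2; at 8: 8 + 2 = 10; next = 9
base 8: 9 = 8 + 1; at 9: 9 + 1 = 10; next = 9
base 9: 9 = 9; at 10: 10 = 10; next = 9
base 10: 9 = 9; at 11: 9 = 9; next = 8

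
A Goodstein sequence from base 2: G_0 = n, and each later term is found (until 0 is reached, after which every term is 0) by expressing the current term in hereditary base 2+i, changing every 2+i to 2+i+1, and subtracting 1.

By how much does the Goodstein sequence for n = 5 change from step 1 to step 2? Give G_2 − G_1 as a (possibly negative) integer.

228

G_0=5  [base 2] 2^2 + 1  →[2↦3]→  3^3 + 1 = 28  −1 ⇒ G_1=27
G_1=27  [base 3] 3^3  →[3↦4]→  4^4 = 256  −1 ⇒ G_2=255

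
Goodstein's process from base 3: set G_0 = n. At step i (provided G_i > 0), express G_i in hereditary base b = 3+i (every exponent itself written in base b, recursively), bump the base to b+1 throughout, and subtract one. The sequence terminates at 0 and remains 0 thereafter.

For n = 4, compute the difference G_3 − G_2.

4 —HB3→ 3 + 1 —bump→ 4 + 1 = 5 —(−1)→ 4
4 —HB4→ 4 —bump→ 5 = 5 —(−1)→ 4
4 —HB5→ 4 —bump→ 4 = 4 —(−1)→ 3

-1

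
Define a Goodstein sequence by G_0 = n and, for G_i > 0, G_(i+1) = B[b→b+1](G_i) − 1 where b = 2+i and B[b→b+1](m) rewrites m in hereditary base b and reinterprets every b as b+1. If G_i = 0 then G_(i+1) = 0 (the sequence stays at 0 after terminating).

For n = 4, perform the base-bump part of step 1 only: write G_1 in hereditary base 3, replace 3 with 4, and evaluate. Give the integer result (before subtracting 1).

[0] 4 ≡ 2^2 (base 2). Lift 3: 27. −1: 26.
[1] 26 ≡ 2·3^2 + 2·3 + 2 (base 3). Lift 4: 42. −1: 41.

42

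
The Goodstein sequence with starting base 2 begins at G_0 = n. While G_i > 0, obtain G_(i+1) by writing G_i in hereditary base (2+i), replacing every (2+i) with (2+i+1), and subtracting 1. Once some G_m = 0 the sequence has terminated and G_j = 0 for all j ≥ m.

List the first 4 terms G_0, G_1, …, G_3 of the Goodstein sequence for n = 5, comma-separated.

(0) 5|_2 = 2^2 + 1 ↦ 3^3 + 1|_3 = 28 ⇒ 27
(1) 27|_3 = 3^3 ↦ 4^4|_4 = 256 ⇒ 255
(2) 255|_4 = 3·4^3 + 3·4^2 + 3·4 + 3 ↦ 3·5^3 + 3·5^2 + 3·5 + 3|_5 = 468 ⇒ 467

5, 27, 255, 467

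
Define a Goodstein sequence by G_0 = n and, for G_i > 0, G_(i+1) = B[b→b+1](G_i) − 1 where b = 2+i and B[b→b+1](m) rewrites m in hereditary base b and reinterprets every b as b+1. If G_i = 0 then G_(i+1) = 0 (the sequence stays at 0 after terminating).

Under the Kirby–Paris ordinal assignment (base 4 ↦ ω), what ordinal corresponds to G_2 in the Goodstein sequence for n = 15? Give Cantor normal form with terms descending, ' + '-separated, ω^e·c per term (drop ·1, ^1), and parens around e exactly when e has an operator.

ω^(ω + 1) + ω^ω + 3

15 —HB2→ 2^(2 + 1) + 2^2 + 2 + 1 —bump→ 3^(3 + 1) + 3^3 + 3 + 1 = 112 —(−1)→ 111
111 —HB3→ 3^(3 + 1) + 3^3 + 3 —bump→ 4^(4 + 1) + 4^4 + 4 = 1284 —(−1)→ 1283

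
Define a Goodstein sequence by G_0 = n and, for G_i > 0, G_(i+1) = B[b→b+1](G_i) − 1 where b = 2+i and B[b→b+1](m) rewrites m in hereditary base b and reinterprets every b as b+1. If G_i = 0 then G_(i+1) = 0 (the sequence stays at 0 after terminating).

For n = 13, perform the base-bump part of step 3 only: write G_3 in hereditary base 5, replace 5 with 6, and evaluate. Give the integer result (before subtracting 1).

[0] 13 ≡ 2^(2 + 1) + 2^2 + 1 (base 2). Lift 3: 109. −1: 108.
[1] 108 ≡ 3^(3 + 1) + 3^3 (base 3). Lift 4: 1280. −1: 1279.
[2] 1279 ≡ 4^(4 + 1) + 3·4^3 + 3·4^2 + 3·4 + 3 (base 4). Lift 5: 16093. −1: 16092.

280712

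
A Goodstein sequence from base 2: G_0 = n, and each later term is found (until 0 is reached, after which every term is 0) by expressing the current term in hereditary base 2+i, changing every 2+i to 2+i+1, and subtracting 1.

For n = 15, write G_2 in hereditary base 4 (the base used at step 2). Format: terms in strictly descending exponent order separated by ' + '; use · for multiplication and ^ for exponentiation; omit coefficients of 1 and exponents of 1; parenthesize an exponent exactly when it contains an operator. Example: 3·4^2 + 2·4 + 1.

4^(4 + 1) + 4^4 + 3

base 2: 15 = 2^(2 + 1) + 2^2 + 2 + 1; at 3: 3^(3 + 1) + 3^3 + 3 + 1 = 112; next = 111
base 3: 111 = 3^(3 + 1) + 3^3 + 3; at 4: 4^(4 + 1) + 4^4 + 4 = 1284; next = 1283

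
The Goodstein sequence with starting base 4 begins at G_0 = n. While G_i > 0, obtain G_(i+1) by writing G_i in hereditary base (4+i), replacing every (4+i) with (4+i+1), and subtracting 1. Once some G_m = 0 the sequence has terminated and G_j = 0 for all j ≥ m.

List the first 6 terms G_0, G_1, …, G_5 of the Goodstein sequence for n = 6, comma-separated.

step 0: 6 = 4 + 2; sub 5 for 4: 5 + 2; = 7; G_1 = 7−1 = 6
step 1: 6 = 5 + 1; sub 6 for 5: 6 + 1; = 7; G_2 = 7−1 = 6
step 2: 6 = 6; sub 7 for 6: 7; = 7; G_3 = 7−1 = 6
step 3: 6 = 6; sub 8 for 7: 6; = 6; G_4 = 6−1 = 5
step 4: 5 = 5; sub 9 for 8: 5; = 5; G_5 = 5−1 = 4

6, 6, 6, 6, 5, 4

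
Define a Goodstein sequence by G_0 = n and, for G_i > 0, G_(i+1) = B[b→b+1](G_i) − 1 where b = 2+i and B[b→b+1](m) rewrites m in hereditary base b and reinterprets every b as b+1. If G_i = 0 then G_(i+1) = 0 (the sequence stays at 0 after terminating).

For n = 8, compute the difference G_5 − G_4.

[0] 8 ≡ 2^(2 + 1) (base 2). Lift 3: 81. −1: 80.
[1] 80 ≡ 2·3^3 + 2·3^2 + 2·3 + 2 (base 3). Lift 4: 554. −1: 553.
[2] 553 ≡ 2·4^4 + 2·4^2 + 2·4 + 1 (base 4). Lift 5: 6311. −1: 6310.
[3] 6310 ≡ 2·5^5 + 2·5^2 + 2·5 (base 5). Lift 6: 93396. −1: 93395.
[4] 93395 ≡ 2·6^6 + 2·6^2 + 6 + 5 (base 6). Lift 7: 1647196. −1: 1647195.

1553800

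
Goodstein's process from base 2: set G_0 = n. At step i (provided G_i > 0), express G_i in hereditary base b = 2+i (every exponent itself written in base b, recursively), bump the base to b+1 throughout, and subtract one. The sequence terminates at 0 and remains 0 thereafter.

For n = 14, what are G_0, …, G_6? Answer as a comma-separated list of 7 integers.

G_0=14  [base 2] 2^(2 + 1) + 2^2 + 2  →[2↦3]→  3^(3 + 1) + 3^3 + 3 = 111  −1 ⇒ G_1=110
G_1=110  [base 3] 3^(3 + 1) + 3^3 + 2  →[3↦4]→  4^(4 + 1) + 4^4 + 2 = 1282  −1 ⇒ G_2=1281
G_2=1281  [base 4] 4^(4 + 1) + 4^4 + 1  →[4↦5]→  5^(5 + 1) + 5^5 + 1 = 18751  −1 ⇒ G_3=18750
G_3=18750  [base 5] 5^(5 + 1) + 5^5  →[5↦6]→  6^(6 + 1) + 6^6 = 326592  −1 ⇒ G_4=326591
G_4=326591  [base 6] 6^(6 + 1) + 5·6^5 + 5·6^4 + 5·6^3 + 5·6^2 + 5·6 + 5  →[6↦7]→  7^(7 + 1) + 5·7^5 + 5·7^4 + 5·7^3 + 5·7^2 + 5·7 + 5 = 5862841  −1 ⇒ G_5=5862840
G_5=5862840  [base 7] 7^(7 + 1) + 5·7^5 + 5·7^4 + 5·7^3 + 5·7^2 + 5·7 + 4  →[7↦8]→  8^(8 + 1) + 5·8^5 + 5·8^4 + 5·8^3 + 5·8^2 + 5·8 + 4 = 134404972  −1 ⇒ G_6=134404971

14, 110, 1281, 18750, 326591, 5862840, 134404971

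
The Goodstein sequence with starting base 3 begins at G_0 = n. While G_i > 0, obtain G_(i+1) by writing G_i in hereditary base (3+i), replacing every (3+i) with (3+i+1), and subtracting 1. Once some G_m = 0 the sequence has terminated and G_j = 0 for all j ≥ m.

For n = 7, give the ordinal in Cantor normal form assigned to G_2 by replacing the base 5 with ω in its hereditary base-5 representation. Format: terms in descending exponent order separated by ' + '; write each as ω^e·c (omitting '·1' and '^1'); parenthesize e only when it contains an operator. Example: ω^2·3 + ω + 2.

ω + 4

step 0: 7 = 2·3 + 1; sub 4 for 3: 2·4 + 1; = 9; G_1 = 9−1 = 8
step 1: 8 = 2·4; sub 5 for 4: 2·5; = 10; G_2 = 10−1 = 9
step 2: 9 = 5 + 4; sub 6 for 5: 6 + 4; = 10; G_3 = 10−1 = 9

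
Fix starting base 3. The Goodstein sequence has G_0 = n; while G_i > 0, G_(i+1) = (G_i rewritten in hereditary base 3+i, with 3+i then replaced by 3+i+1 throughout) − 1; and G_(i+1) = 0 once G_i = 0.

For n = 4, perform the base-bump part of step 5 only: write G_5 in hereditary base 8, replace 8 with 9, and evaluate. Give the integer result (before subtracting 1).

G_0 = 4. HB_3(4) = 3 + 1. Bump = 5. G_1 = 4.
G_1 = 4. HB_4(4) = 4. Bump = 5. G_2 = 4.
G_2 = 4. HB_5(4) = 4. Bump = 4. G_3 = 3.
G_3 = 3. HB_6(3) = 3. Bump = 3. G_4 = 2.
G_4 = 2. HB_7(2) = 2. Bump = 2. G_5 = 1.
G_5 = 1. HB_8(1) = 1. Bump = 1. G_6 = 0.

1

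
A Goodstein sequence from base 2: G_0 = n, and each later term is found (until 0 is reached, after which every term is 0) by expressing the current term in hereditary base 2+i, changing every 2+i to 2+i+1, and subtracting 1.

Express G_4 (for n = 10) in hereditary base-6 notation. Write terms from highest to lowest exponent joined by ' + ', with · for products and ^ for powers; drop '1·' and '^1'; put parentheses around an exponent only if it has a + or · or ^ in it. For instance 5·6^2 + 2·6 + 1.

5·6^6 + 5·6^5 + 5·6^4 + 5·6^3 + 5·6^2 + 5·6 + 5

(0) 10|_2 = 2^(2 + 1) + 2 ↦ 3^(3 + 1) + 3|_3 = 84 ⇒ 83
(1) 83|_3 = 3^(3 + 1) + 2 ↦ 4^(4 + 1) + 2|_4 = 1026 ⇒ 1025
(2) 1025|_4 = 4^(4 + 1) + 1 ↦ 5^(5 + 1) + 1|_5 = 15626 ⇒ 15625
(3) 15625|_5 = 5^(5 + 1) ↦ 6^(6 + 1)|_6 = 279936 ⇒ 279935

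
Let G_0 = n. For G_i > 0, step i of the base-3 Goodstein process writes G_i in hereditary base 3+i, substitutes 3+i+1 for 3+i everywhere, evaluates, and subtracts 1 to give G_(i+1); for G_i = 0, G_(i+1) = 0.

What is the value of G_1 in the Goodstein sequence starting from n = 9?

G_0 = 9. HB_3(9) = 3^2. Bump = 16. G_1 = 15.
G_1 = 15. HB_4(15) = 3·4 + 3. Bump = 18. G_2 = 17.

15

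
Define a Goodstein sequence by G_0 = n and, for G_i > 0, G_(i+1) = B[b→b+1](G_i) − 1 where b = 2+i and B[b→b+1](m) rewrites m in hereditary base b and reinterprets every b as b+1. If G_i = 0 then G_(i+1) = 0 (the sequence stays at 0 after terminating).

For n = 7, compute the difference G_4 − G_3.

43530

G_0=7  [base 2] 2^2 + 2 + 1  →[2↦3]→  3^3 + 3 + 1 = 31  −1 ⇒ G_1=30
G_1=30  [base 3] 3^3 + 3  →[3↦4]→  4^4 + 4 = 260  −1 ⇒ G_2=259
G_2=259  [base 4] 4^4 + 3  →[4↦5]→  5^5 + 3 = 3128  −1 ⇒ G_3=3127
G_3=3127  [base 5] 5^5 + 2  →[5↦6]→  6^6 + 2 = 46658  −1 ⇒ G_4=46657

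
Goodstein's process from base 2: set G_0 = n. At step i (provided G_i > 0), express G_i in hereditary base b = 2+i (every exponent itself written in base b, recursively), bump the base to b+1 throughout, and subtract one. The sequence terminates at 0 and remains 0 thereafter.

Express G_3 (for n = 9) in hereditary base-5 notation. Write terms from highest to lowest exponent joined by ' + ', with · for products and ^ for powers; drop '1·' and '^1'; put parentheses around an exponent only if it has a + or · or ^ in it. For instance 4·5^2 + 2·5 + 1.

(0) 9|_2 = 2^(2 + 1) + 1 ↦ 3^(3 + 1) + 1|_3 = 82 ⇒ 81
(1) 81|_3 = 3^(3 + 1) ↦ 4^(4 + 1)|_4 = 1024 ⇒ 1023
(2) 1023|_4 = 3·4^4 + 3·4^3 + 3·4^2 + 3·4 + 3 ↦ 3·5^5 + 3·5^3 + 3·5^2 + 3·5 + 3|_5 = 9843 ⇒ 9842
(3) 9842|_5 = 3·5^5 + 3·5^3 + 3·5^2 + 3·5 + 2 ↦ 3·6^6 + 3·6^3 + 3·6^2 + 3·6 + 2|_6 = 140744 ⇒ 140743

3·5^5 + 3·5^3 + 3·5^2 + 3·5 + 2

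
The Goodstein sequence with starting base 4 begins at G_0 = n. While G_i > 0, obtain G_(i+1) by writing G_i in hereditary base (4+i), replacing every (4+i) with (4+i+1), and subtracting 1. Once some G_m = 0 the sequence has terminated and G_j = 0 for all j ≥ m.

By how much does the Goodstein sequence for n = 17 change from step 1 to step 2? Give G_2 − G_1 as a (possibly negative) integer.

step 0: 17 = 4^2 + 1; sub 5 for 4: 5^2 + 1; = 26; G_1 = 26−1 = 25
step 1: 25 = 5^2; sub 6 for 5: 6^2; = 36; G_2 = 36−1 = 35

10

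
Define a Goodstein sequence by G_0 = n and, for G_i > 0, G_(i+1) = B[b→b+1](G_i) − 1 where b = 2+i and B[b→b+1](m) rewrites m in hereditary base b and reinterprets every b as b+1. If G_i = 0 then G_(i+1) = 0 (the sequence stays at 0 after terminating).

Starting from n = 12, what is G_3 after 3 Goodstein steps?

15685

i=0: 12 = 2^(2 + 1) + 2^2 (b=2); 2→3: 3^(3 + 1) + 3^3 = 108; 108−1 = 107
i=1: 107 = 3^(3 + 1) + 2·3^2 + 2·3 + 2 (b=3); 3→4: 4^(4 + 1) + 2·4^2 + 2·4 + 2 = 1066; 1066−1 = 1065
i=2: 1065 = 4^(4 + 1) + 2·4^2 + 2·4 + 1 (b=4); 4→5: 5^(5 + 1) + 2·5^2 + 2·5 + 1 = 15686; 15686−1 = 15685
i=3: 15685 = 5^(5 + 1) + 2·5^2 + 2·5 (b=5); 5→6: 6^(6 + 1) + 2·6^2 + 2·6 = 280020; 280020−1 = 280019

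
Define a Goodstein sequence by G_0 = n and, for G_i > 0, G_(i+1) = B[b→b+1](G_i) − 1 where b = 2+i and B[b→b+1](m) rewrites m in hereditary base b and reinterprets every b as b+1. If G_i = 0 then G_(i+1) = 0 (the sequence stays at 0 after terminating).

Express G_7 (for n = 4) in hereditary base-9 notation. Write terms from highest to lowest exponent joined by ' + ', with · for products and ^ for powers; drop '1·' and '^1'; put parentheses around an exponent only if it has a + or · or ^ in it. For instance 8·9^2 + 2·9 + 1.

2·9^2 + 9 + 2

G_0=4  [base 2] 2^2  →[2↦3]→  3^3 = 27  −1 ⇒ G_1=26
G_1=26  [base 3] 2·3^2 + 2·3 + 2  →[3↦4]→  2·4^2 + 2·4 + 2 = 42  −1 ⇒ G_2=41
G_2=41  [base 4] 2·4^2 + 2·4 + 1  →[4↦5]→  2·5^2 + 2·5 + 1 = 61  −1 ⇒ G_3=60
G_3=60  [base 5] 2·5^2 + 2·5  →[5↦6]→  2·6^2 + 2·6 = 84  −1 ⇒ G_4=83
G_4=83  [base 6] 2·6^2 + 6 + 5  →[6↦7]→  2·7^2 + 7 + 5 = 110  −1 ⇒ G_5=109
G_5=109  [base 7] 2·7^2 + 7 + 4  →[7↦8]→  2·8^2 + 8 + 4 = 140  −1 ⇒ G_6=139
G_6=139  [base 8] 2·8^2 + 8 + 3  →[8↦9]→  2·9^2 + 9 + 3 = 174  −1 ⇒ G_7=173
G_7=173  [base 9] 2·9^2 + 9 + 2  →[9↦10]→  2·10^2 + 10 + 2 = 212  −1 ⇒ G_8=211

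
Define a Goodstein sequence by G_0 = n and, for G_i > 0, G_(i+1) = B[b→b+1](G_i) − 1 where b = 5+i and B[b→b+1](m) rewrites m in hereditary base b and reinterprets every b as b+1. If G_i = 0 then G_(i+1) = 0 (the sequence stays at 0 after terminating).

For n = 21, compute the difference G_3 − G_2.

2

base 5: 21 = 4·5 + 1; at 6: 4·6 + 1 = 25; next = 24
base 6: 24 = 4·6; at 7: 4·7 = 28; next = 27
base 7: 27 = 3·7 + 6; at 8: 3·8 + 6 = 30; next = 29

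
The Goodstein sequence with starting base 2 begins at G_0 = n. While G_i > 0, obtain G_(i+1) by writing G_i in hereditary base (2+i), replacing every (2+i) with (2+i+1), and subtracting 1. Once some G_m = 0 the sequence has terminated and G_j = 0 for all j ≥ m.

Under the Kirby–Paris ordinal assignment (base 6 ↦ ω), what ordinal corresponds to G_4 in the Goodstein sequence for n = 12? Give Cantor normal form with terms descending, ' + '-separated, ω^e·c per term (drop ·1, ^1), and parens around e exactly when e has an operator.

ω^(ω + 1) + ω^2·2 + ω + 5

step 0: 12 = 2^(2 + 1) + 2^2; sub 3 for 2: 3^(3 + 1) + 3^3; = 108; G_1 = 108−1 = 107
step 1: 107 = 3^(3 + 1) + 2·3^2 + 2·3 + 2; sub 4 for 3: 4^(4 + 1) + 2·4^2 + 2·4 + 2; = 1066; G_2 = 1066−1 = 1065
step 2: 1065 = 4^(4 + 1) + 2·4^2 + 2·4 + 1; sub 5 for 4: 5^(5 + 1) + 2·5^2 + 2·5 + 1; = 15686; G_3 = 15686−1 = 15685
step 3: 15685 = 5^(5 + 1) + 2·5^2 + 2·5; sub 6 for 5: 6^(6 + 1) + 2·6^2 + 2·6; = 280020; G_4 = 280020−1 = 280019
step 4: 280019 = 6^(6 + 1) + 2·6^2 + 6 + 5; sub 7 for 6: 7^(7 + 1) + 2·7^2 + 7 + 5; = 5764911; G_5 = 5764911−1 = 5764910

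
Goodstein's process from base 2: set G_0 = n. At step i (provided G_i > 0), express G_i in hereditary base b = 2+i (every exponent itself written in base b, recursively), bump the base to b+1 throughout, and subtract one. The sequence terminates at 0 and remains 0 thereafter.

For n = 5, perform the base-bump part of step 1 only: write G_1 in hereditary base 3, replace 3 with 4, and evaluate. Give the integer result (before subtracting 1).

[0] 5 ≡ 2^2 + 1 (base 2). Lift 3: 28. −1: 27.
[1] 27 ≡ 3^3 (base 3). Lift 4: 256. −1: 255.

256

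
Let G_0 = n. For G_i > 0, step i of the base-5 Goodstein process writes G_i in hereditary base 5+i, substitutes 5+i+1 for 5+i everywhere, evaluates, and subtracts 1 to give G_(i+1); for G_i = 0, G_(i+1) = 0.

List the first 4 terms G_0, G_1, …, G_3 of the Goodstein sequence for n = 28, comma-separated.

28, 38, 50, 64

G_0=28  [base 5] 5^2 + 3  →[5↦6]→  6^2 + 3 = 39  −1 ⇒ G_1=38
G_1=38  [base 6] 6^2 + 2  →[6↦7]→  7^2 + 2 = 51  −1 ⇒ G_2=50
G_2=50  [base 7] 7^2 + 1  →[7↦8]→  8^2 + 1 = 65  −1 ⇒ G_3=64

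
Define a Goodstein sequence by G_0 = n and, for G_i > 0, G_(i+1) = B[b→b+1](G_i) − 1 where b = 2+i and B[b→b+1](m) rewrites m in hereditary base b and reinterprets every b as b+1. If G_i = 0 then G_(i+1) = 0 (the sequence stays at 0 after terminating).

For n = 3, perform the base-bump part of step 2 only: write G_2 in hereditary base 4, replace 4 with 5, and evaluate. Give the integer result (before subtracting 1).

(0) 3|_2 = 2 + 1 ↦ 3 + 1|_3 = 4 ⇒ 3
(1) 3|_3 = 3 ↦ 4|_4 = 4 ⇒ 3

3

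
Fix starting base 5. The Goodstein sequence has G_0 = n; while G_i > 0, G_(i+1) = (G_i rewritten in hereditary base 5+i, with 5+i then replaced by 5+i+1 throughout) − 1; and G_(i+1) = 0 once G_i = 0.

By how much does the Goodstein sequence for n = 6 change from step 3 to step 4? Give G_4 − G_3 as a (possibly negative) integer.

-1

base 5: 6 = 5 + 1; at 6: 6 + 1 = 7; next = 6
base 6: 6 = 6; at 7: 7 = 7; next = 6
base 7: 6 = 6; at 8: 6 = 6; next = 5
base 8: 5 = 5; at 9: 5 = 5; next = 4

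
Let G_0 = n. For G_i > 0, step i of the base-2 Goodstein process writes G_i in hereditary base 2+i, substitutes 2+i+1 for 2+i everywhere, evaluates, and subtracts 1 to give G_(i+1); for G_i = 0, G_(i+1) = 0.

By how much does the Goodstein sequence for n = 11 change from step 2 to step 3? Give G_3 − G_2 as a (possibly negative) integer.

step 0: 11 = 2^(2 + 1) + 2 + 1; sub 3 for 2: 3^(3 + 1) + 3 + 1; = 85; G_1 = 85−1 = 84
step 1: 84 = 3^(3 + 1) + 3; sub 4 for 3: 4^(4 + 1) + 4; = 1028; G_2 = 1028−1 = 1027
step 2: 1027 = 4^(4 + 1) + 3; sub 5 for 4: 5^(5 + 1) + 3; = 15628; G_3 = 15628−1 = 15627

14600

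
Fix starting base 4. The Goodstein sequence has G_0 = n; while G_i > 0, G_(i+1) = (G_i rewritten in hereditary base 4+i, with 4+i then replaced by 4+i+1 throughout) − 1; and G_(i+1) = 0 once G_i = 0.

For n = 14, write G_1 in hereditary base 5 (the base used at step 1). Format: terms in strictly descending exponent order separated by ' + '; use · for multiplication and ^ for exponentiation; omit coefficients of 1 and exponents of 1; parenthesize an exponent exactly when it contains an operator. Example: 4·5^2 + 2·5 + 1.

G_0 = 14. HB_4(14) = 3·4 + 2. Bump = 17. G_1 = 16.
G_1 = 16. HB_5(16) = 3·5 + 1. Bump = 19. G_2 = 18.

3·5 + 1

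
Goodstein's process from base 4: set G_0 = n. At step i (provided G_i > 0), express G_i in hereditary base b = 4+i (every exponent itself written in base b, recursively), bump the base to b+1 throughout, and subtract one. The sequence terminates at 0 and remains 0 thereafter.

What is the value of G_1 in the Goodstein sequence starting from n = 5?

base 4: 5 = 4 + 1; at 5: 5 + 1 = 6; next = 5
base 5: 5 = 5; at 6: 6 = 6; next = 5

5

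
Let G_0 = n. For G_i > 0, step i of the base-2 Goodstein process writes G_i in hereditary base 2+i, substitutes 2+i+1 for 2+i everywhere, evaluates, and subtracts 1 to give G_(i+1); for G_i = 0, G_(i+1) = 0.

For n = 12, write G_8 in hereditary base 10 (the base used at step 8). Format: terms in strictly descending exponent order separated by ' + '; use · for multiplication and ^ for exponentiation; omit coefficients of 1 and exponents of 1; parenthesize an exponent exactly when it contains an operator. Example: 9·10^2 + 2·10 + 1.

10^(10 + 1) + 2·10^2 + 10 + 1

12 —HB2→ 2^(2 + 1) + 2^2 —bump→ 3^(3 + 1) + 3^3 = 108 —(−1)→ 107
107 —HB3→ 3^(3 + 1) + 2·3^2 + 2·3 + 2 —bump→ 4^(4 + 1) + 2·4^2 + 2·4 + 2 = 1066 —(−1)→ 1065
1065 —HB4→ 4^(4 + 1) + 2·4^2 + 2·4 + 1 —bump→ 5^(5 + 1) + 2·5^2 + 2·5 + 1 = 15686 —(−1)→ 15685
15685 —HB5→ 5^(5 + 1) + 2·5^2 + 2·5 —bump→ 6^(6 + 1) + 2·6^2 + 2·6 = 280020 —(−1)→ 280019
280019 —HB6→ 6^(6 + 1) + 2·6^2 + 6 + 5 —bump→ 7^(7 + 1) + 2·7^2 + 7 + 5 = 5764911 —(−1)→ 5764910
5764910 —HB7→ 7^(7 + 1) + 2·7^2 + 7 + 4 —bump→ 8^(8 + 1) + 2·8^2 + 8 + 4 = 134217868 —(−1)→ 134217867
134217867 —HB8→ 8^(8 + 1) + 2·8^2 + 8 + 3 —bump→ 9^(9 + 1) + 2·9^2 + 9 + 3 = 3486784575 —(−1)→ 3486784574
3486784574 —HB9→ 9^(9 + 1) + 2·9^2 + 9 + 2 —bump→ 10^(10 + 1) + 2·10^2 + 10 + 2 = 100000000212 —(−1)→ 100000000211
100000000211 —HB10→ 10^(10 + 1) + 2·10^2 + 10 + 1 —bump→ 11^(11 + 1) + 2·11^2 + 11 + 1 = 3138428376975 —(−1)→ 3138428376974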